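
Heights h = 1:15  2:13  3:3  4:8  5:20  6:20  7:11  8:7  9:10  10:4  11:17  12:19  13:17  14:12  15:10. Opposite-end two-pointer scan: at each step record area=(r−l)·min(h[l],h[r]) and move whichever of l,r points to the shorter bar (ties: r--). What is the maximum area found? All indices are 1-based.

max area = 180

[1,15] min(15,10)*14=140 best=140 * → r--
[1,14] min(15,12)*13=156 best=156 * → r--
[1,13] min(15,17)*12=180 best=180 * → l++
[2,13] min(13,17)*11=143 best=180 → l++
[3,13] min(3,17)*10=30 best=180 → l++
[4,13] min(8,17)*9=72 best=180 → l++
[5,13] min(20,17)*8=136 best=180 → r--
[5,12] min(20,19)*7=133 best=180 → r--
[5,11] min(20,17)*6=102 best=180 → r--
[5,10] min(20,4)*5=20 best=180 → r--
[5,9] min(20,10)*4=40 best=180 → r--
[5,8] min(20,7)*3=21 best=180 → r--
[5,7] min(20,11)*2=22 best=180 → r--
[5,6] min(20,20)*1=20 best=180 → r--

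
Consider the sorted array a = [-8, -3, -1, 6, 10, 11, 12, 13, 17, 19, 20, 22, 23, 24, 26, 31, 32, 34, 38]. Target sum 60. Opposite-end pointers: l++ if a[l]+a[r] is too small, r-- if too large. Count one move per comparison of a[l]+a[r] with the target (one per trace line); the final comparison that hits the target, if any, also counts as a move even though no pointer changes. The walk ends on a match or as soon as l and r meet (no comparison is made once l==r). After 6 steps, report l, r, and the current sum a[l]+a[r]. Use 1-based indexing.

l=1 r=19: -8+38=30 <60, l++
l=2 r=19: -3+38=35 <60, l++
l=3 r=19: -1+38=37 <60, l++
l=4 r=19: 6+38=44 <60, l++
l=5 r=19: 10+38=48 <60, l++
l=6 r=19: 11+38=49 <60, l++

l=7, r=19, sum=50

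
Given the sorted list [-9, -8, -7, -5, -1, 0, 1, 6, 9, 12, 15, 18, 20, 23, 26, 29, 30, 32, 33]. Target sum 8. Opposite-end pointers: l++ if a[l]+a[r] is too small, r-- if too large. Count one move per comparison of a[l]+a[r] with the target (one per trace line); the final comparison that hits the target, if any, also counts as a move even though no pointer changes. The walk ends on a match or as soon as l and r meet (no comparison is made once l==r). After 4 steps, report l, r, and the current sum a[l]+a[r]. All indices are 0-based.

[0,18] -9+33=24 >8 → r--
[0,17] -9+32=23 >8 → r--
[0,16] -9+30=21 >8 → r--
[0,15] -9+29=20 >8 → r--

l=0, r=14, sum=17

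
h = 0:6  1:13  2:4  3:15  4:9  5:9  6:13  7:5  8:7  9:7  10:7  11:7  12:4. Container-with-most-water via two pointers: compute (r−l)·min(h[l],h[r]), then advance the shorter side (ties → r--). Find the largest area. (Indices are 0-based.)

l=0 r=12: min(6,4)*12=48 best=48 *, r--
l=0 r=11: min(6,7)*11=66 best=66 *, l++
l=1 r=11: min(13,7)*10=70 best=70 *, r--
l=1 r=10: min(13,7)*9=63 best=70, r--
l=1 r=9: min(13,7)*8=56 best=70, r--
l=1 r=8: min(13,7)*7=49 best=70, r--
l=1 r=7: min(13,5)*6=30 best=70, r--
l=1 r=6: min(13,13)*5=65 best=70, r--
l=1 r=5: min(13,9)*4=36 best=70, r--
l=1 r=4: min(13,9)*3=27 best=70, r--
l=1 r=3: min(13,15)*2=26 best=70, l++
l=2 r=3: min(4,15)*1=4 best=70, l++

max area = 70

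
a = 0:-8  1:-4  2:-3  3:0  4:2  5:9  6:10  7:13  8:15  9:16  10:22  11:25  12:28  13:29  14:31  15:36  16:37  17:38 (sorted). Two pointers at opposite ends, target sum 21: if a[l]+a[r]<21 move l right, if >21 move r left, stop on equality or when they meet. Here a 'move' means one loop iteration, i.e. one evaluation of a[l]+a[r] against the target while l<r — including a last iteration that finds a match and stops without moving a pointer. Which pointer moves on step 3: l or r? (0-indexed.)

r

[0,17] -8+38=30 >21 → r--
[0,16] -8+37=29 >21 → r--
[0,15] -8+36=28 >21 → r--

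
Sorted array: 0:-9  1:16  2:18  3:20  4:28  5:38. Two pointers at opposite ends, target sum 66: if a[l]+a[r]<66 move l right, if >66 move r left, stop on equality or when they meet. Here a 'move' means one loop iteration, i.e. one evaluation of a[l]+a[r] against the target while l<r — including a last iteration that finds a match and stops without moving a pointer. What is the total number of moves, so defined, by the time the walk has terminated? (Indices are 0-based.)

[0,5] -9+38=29 <66 → l++
[1,5] 16+38=54 <66 → l++
[2,5] 18+38=56 <66 → l++
[3,5] 20+38=58 <66 → l++
[4,5] 28+38=66 → found

5 moves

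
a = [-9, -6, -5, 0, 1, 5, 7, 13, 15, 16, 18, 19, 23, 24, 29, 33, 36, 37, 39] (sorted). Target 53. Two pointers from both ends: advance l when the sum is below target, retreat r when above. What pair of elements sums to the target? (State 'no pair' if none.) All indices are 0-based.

[0,18] -9+39=30 <53 → l++
[1,18] -6+39=33 <53 → l++
[2,18] -5+39=34 <53 → l++
[3,18] 0+39=39 <53 → l++
[4,18] 1+39=40 <53 → l++
[5,18] 5+39=44 <53 → l++
[6,18] 7+39=46 <53 → l++
[7,18] 13+39=52 <53 → l++
[8,18] 15+39=54 >53 → r--
[8,17] 15+37=52 <53 → l++
[9,17] 16+37=53 → found

(16, 37)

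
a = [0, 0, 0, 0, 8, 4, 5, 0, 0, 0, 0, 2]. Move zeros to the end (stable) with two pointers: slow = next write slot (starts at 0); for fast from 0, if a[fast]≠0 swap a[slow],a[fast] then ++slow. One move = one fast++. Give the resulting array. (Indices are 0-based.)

slow=0 fast=0: a[fast]=0, fast++
slow=0 fast=1: a[fast]=0, fast++
slow=0 fast=2: a[fast]=0, fast++
slow=0 fast=3: a[fast]=0, fast++
slow=0 fast=4: a[fast]=8≠0 swap→a[0]=8, slow++,fast++
slow=1 fast=5: a[fast]=4≠0 swap→a[1]=4, slow++,fast++
slow=2 fast=6: a[fast]=5≠0 swap→a[2]=5, slow++,fast++
slow=3 fast=7: a[fast]=0, fast++
slow=3 fast=8: a[fast]=0, fast++
slow=3 fast=9: a[fast]=0, fast++
slow=3 fast=10: a[fast]=0, fast++
slow=3 fast=11: a[fast]=2≠0 swap→a[3]=2, slow++,fast++

[8, 4, 5, 2, 0, 0, 0, 0, 0, 0, 0, 0]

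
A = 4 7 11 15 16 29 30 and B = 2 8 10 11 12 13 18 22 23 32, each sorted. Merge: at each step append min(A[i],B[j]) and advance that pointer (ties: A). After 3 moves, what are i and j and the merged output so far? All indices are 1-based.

i=3, j=2, merged so far=[2, 4, 7]

i=1 j=1: A[i]=4>B[j]=2 take 2, j++
i=1 j=2: A[i]=4<=B[j]=8 take 4, i++
i=2 j=2: A[i]=7<=B[j]=8 take 7, i++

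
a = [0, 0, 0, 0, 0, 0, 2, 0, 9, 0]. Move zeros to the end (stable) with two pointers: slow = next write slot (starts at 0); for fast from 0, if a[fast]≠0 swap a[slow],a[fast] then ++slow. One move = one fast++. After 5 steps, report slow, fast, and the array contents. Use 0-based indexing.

slow=0 fast=0: a[fast]=0, fast++
slow=0 fast=1: a[fast]=0, fast++
slow=0 fast=2: a[fast]=0, fast++
slow=0 fast=3: a[fast]=0, fast++
slow=0 fast=4: a[fast]=0, fast++

slow=0, fast=5, a=[0, 0, 0, 0, 0, 0, 2, 0, 9, 0]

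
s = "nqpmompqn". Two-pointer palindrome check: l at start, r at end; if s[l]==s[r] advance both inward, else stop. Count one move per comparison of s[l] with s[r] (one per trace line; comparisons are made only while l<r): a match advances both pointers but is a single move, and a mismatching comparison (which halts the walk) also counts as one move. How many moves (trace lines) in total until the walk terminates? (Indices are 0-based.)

4 moves

[0,8] 'n'=='n' → l++,r--
[1,7] 'q'=='q' → l++,r--
[2,6] 'p'=='p' → l++,r--
[3,5] 'm'=='m' → l++,r--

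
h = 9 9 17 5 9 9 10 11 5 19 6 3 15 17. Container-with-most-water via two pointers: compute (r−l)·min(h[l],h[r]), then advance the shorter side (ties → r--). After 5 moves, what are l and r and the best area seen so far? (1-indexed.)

l=1 r=14: min(9,17)*13=117 best=117 *, l++
l=2 r=14: min(9,17)*12=108 best=117, l++
l=3 r=14: min(17,17)*11=187 best=187 *, r--
l=3 r=13: min(17,15)*10=150 best=187, r--
l=3 r=12: min(17,3)*9=27 best=187, r--

l=3, r=11, best area=187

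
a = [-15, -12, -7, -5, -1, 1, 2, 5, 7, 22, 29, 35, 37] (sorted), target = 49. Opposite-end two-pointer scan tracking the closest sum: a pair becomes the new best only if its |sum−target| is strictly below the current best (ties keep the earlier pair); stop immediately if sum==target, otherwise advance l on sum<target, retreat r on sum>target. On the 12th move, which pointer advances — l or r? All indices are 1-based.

r

[1,13] -15+37=22 d=27 * → l++
[2,13] -12+37=25 d=24 * → l++
[3,13] -7+37=30 d=19 * → l++
[4,13] -5+37=32 d=17 * → l++
[5,13] -1+37=36 d=13 * → l++
[6,13] 1+37=38 d=11 * → l++
[7,13] 2+37=39 d=10 * → l++
[8,13] 5+37=42 d=7 * → l++
[9,13] 7+37=44 d=5 * → l++
[10,13] 22+37=59 d=10 → r--
[10,12] 22+35=57 d=8 → r--
[10,11] 22+29=51 d=2 * → r--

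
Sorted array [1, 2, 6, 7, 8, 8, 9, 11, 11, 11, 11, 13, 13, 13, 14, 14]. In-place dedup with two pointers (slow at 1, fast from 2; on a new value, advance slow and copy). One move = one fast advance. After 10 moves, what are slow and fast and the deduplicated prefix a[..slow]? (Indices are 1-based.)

slow=7, fast=12, prefix=[1, 2, 6, 7, 8, 9, 11]

(s=1,f=2) a[fast]=2≠a[slow]=1 write a[2]=2 → slow++,fast++
(s=2,f=3) a[fast]=6≠a[slow]=2 write a[3]=6 → slow++,fast++
(s=3,f=4) a[fast]=7≠a[slow]=6 write a[4]=7 → slow++,fast++
(s=4,f=5) a[fast]=8≠a[slow]=7 write a[5]=8 → slow++,fast++
(s=5,f=6) a[fast]=8=a[slow] dup → fast++
(s=5,f=7) a[fast]=9≠a[slow]=8 write a[6]=9 → slow++,fast++
(s=6,f=8) a[fast]=11≠a[slow]=9 write a[7]=11 → slow++,fast++
(s=7,f=9) a[fast]=11=a[slow] dup → fast++
(s=7,f=10) a[fast]=11=a[slow] dup → fast++
(s=7,f=11) a[fast]=11=a[slow] dup → fast++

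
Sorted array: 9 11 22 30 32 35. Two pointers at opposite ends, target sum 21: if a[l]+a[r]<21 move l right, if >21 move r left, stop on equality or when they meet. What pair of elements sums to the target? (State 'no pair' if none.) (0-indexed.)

no pair

l=0 r=5: 9+35=44 >21, r--
l=0 r=4: 9+32=41 >21, r--
l=0 r=3: 9+30=39 >21, r--
l=0 r=2: 9+22=31 >21, r--
l=0 r=1: 9+11=20 <21, l++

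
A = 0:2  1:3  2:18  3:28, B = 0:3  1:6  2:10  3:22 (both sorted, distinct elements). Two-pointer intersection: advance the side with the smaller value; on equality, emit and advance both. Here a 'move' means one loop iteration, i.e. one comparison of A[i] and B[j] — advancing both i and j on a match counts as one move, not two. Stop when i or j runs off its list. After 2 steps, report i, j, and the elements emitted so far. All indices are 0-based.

i=0 j=0: 2<3, i++
i=1 j=0: 3==3 emit, i++,j++

i=2, j=1, emitted=[3]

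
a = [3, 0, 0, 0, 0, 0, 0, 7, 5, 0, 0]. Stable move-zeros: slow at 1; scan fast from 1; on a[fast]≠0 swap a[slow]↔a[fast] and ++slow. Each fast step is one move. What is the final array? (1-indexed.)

(s=1,f=1) a[fast]=3≠0 swap→a[1]=3 → slow++,fast++
(s=2,f=2) a[fast]=0 → fast++
(s=2,f=3) a[fast]=0 → fast++
(s=2,f=4) a[fast]=0 → fast++
(s=2,f=5) a[fast]=0 → fast++
(s=2,f=6) a[fast]=0 → fast++
(s=2,f=7) a[fast]=0 → fast++
(s=2,f=8) a[fast]=7≠0 swap→a[2]=7 → slow++,fast++
(s=3,f=9) a[fast]=5≠0 swap→a[3]=5 → slow++,fast++
(s=4,f=10) a[fast]=0 → fast++
(s=4,f=11) a[fast]=0 → fast++

[3, 7, 5, 0, 0, 0, 0, 0, 0, 0, 0]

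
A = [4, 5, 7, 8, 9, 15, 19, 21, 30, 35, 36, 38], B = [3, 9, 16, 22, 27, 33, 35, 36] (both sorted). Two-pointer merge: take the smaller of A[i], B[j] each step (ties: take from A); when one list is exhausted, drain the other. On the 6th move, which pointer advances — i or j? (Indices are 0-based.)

i

i=0 j=0: A[i]=4>B[j]=3 take 3, j++
i=0 j=1: A[i]=4<=B[j]=9 take 4, i++
i=1 j=1: A[i]=5<=B[j]=9 take 5, i++
i=2 j=1: A[i]=7<=B[j]=9 take 7, i++
i=3 j=1: A[i]=8<=B[j]=9 take 8, i++
i=4 j=1: A[i]=9<=B[j]=9 take 9, i++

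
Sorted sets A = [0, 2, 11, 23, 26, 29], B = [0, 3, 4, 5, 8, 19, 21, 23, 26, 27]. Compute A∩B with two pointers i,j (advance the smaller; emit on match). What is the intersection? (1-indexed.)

intersection = [0, 23, 26]

i=1 j=1: 0==0 emit, i++,j++
i=2 j=2: 2<3, i++
i=3 j=2: 11>3, j++
i=3 j=3: 11>4, j++
i=3 j=4: 11>5, j++
i=3 j=5: 11>8, j++
i=3 j=6: 11<19, i++
i=4 j=6: 23>19, j++
i=4 j=7: 23>21, j++
i=4 j=8: 23==23 emit, i++,j++
i=5 j=9: 26==26 emit, i++,j++
i=6 j=10: 29>27, j++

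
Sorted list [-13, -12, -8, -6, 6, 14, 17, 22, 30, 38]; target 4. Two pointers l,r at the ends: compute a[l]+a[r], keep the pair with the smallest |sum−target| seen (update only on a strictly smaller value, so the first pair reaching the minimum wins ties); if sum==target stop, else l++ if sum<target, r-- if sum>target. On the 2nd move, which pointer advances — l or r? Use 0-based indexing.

r

l=0 r=9: -13+38=25 d=21 *, r--
l=0 r=8: -13+30=17 d=13 *, r--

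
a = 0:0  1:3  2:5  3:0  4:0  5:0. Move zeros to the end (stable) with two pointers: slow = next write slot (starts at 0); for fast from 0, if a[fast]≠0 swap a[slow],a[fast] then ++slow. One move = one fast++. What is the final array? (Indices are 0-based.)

slow=0 fast=0: a[fast]=0, fast++
slow=0 fast=1: a[fast]=3≠0 swap→a[0]=3, slow++,fast++
slow=1 fast=2: a[fast]=5≠0 swap→a[1]=5, slow++,fast++
slow=2 fast=3: a[fast]=0, fast++
slow=2 fast=4: a[fast]=0, fast++
slow=2 fast=5: a[fast]=0, fast++

[3, 5, 0, 0, 0, 0]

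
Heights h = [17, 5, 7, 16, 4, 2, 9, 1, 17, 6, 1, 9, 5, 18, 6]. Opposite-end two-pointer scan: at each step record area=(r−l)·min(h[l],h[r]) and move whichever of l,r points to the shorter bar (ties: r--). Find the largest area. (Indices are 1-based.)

max area = 221

l=1 r=15: min(17,6)*14=84 best=84 *, r--
l=1 r=14: min(17,18)*13=221 best=221 *, l++
l=2 r=14: min(5,18)*12=60 best=221, l++
l=3 r=14: min(7,18)*11=77 best=221, l++
l=4 r=14: min(16,18)*10=160 best=221, l++
l=5 r=14: min(4,18)*9=36 best=221, l++
l=6 r=14: min(2,18)*8=16 best=221, l++
l=7 r=14: min(9,18)*7=63 best=221, l++
l=8 r=14: min(1,18)*6=6 best=221, l++
l=9 r=14: min(17,18)*5=85 best=221, l++
l=10 r=14: min(6,18)*4=24 best=221, l++
l=11 r=14: min(1,18)*3=3 best=221, l++
l=12 r=14: min(9,18)*2=18 best=221, l++
l=13 r=14: min(5,18)*1=5 best=221, l++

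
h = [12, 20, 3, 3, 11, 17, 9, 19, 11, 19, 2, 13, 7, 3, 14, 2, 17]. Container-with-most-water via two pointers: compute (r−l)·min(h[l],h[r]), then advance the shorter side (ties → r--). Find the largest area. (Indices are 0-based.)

max area = 255

[0,16] min(12,17)*16=192 best=192 * → l++
[1,16] min(20,17)*15=255 best=255 * → r--
[1,15] min(20,2)*14=28 best=255 → r--
[1,14] min(20,14)*13=182 best=255 → r--
[1,13] min(20,3)*12=36 best=255 → r--
[1,12] min(20,7)*11=77 best=255 → r--
[1,11] min(20,13)*10=130 best=255 → r--
[1,10] min(20,2)*9=18 best=255 → r--
[1,9] min(20,19)*8=152 best=255 → r--
[1,8] min(20,11)*7=77 best=255 → r--
[1,7] min(20,19)*6=114 best=255 → r--
[1,6] min(20,9)*5=45 best=255 → r--
[1,5] min(20,17)*4=68 best=255 → r--
[1,4] min(20,11)*3=33 best=255 → r--
[1,3] min(20,3)*2=6 best=255 → r--
[1,2] min(20,3)*1=3 best=255 → r--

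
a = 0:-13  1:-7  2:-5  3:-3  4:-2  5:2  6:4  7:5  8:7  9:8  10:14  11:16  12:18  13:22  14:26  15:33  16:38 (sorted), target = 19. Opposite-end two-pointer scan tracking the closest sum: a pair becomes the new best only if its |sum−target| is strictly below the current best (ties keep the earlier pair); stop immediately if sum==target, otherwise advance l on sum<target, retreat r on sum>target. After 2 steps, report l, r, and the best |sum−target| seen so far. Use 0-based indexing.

l=0, r=14, best |Δ|=1

[0,16] -13+38=25 d=6 * → r--
[0,15] -13+33=20 d=1 * → r--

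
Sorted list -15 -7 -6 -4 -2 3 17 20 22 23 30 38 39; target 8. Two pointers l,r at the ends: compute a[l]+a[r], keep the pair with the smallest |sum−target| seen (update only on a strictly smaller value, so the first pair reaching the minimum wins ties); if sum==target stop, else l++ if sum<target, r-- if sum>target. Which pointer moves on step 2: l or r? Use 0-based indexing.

r

[0,12] -15+39=24 d=16 * → r--
[0,11] -15+38=23 d=15 * → r--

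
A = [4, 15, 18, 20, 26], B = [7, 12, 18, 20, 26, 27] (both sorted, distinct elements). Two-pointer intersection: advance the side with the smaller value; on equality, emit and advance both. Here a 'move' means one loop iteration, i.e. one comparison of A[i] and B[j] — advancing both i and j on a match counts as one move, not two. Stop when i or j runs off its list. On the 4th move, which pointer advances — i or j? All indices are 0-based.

i

i=0 j=0: 4<7, i++
i=1 j=0: 15>7, j++
i=1 j=1: 15>12, j++
i=1 j=2: 15<18, i++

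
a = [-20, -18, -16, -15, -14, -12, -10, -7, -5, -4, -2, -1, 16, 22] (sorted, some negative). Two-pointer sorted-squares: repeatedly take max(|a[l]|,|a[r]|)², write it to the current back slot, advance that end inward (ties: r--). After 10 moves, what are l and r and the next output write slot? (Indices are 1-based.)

l=9, r=12, next write slot=4

l=1 r=14: |-20|<=|22| out[14]=484, r--
l=1 r=13: |-20|>|16| out[13]=400, l++
l=2 r=13: |-18|>|16| out[12]=324, l++
l=3 r=13: |-16|<=|16| out[11]=256, r--
l=3 r=12: |-16|>|-1| out[10]=256, l++
l=4 r=12: |-15|>|-1| out[9]=225, l++
l=5 r=12: |-14|>|-1| out[8]=196, l++
l=6 r=12: |-12|>|-1| out[7]=144, l++
l=7 r=12: |-10|>|-1| out[6]=100, l++
l=8 r=12: |-7|>|-1| out[5]=49, l++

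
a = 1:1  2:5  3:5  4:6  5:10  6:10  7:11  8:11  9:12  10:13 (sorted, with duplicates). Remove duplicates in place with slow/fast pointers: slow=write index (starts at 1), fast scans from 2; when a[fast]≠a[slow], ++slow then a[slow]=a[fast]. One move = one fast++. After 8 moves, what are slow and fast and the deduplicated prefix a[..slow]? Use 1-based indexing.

slow=1 fast=2: a[fast]=5≠a[slow]=1 write a[2]=5, slow++,fast++
slow=2 fast=3: a[fast]=5=a[slow] dup, fast++
slow=2 fast=4: a[fast]=6≠a[slow]=5 write a[3]=6, slow++,fast++
slow=3 fast=5: a[fast]=10≠a[slow]=6 write a[4]=10, slow++,fast++
slow=4 fast=6: a[fast]=10=a[slow] dup, fast++
slow=4 fast=7: a[fast]=11≠a[slow]=10 write a[5]=11, slow++,fast++
slow=5 fast=8: a[fast]=11=a[slow] dup, fast++
slow=5 fast=9: a[fast]=12≠a[slow]=11 write a[6]=12, slow++,fast++

slow=6, fast=10, prefix=[1, 5, 6, 10, 11, 12]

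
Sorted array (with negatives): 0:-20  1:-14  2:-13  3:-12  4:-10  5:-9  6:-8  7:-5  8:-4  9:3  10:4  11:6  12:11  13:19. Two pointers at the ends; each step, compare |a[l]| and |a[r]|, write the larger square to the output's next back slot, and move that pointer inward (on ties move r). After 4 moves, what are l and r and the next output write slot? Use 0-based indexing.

l=0 r=13: |-20|>|19| out[13]=400, l++
l=1 r=13: |-14|<=|19| out[12]=361, r--
l=1 r=12: |-14|>|11| out[11]=196, l++
l=2 r=12: |-13|>|11| out[10]=169, l++

l=3, r=12, next write slot=9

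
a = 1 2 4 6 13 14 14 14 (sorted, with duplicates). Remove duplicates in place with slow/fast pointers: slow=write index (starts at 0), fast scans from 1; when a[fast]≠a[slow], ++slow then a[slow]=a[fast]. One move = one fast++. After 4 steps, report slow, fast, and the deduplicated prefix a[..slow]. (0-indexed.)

slow=0 fast=1: a[fast]=2≠a[slow]=1 write a[1]=2, slow++,fast++
slow=1 fast=2: a[fast]=4≠a[slow]=2 write a[2]=4, slow++,fast++
slow=2 fast=3: a[fast]=6≠a[slow]=4 write a[3]=6, slow++,fast++
slow=3 fast=4: a[fast]=13≠a[slow]=6 write a[4]=13, slow++,fast++

slow=4, fast=5, prefix=[1, 2, 4, 6, 13]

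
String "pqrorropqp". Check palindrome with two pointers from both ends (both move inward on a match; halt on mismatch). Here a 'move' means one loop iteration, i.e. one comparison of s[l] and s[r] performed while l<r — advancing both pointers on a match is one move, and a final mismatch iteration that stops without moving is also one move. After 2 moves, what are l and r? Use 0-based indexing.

l=2, r=7

[0,9] 'p'=='p' → l++,r--
[1,8] 'q'=='q' → l++,r--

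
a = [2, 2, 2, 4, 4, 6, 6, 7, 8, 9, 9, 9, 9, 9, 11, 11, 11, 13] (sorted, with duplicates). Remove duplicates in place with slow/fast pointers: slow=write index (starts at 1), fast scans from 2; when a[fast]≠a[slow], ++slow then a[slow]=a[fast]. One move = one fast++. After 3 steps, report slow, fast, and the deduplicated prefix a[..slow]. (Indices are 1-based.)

slow=2, fast=5, prefix=[2, 4]

slow=1 fast=2: a[fast]=2=a[slow] dup, fast++
slow=1 fast=3: a[fast]=2=a[slow] dup, fast++
slow=1 fast=4: a[fast]=4≠a[slow]=2 write a[2]=4, slow++,fast++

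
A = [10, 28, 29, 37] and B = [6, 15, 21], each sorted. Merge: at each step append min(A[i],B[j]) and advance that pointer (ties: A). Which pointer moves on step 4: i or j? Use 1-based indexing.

i=1 j=1: A[i]=10>B[j]=6 take 6, j++
i=1 j=2: A[i]=10<=B[j]=15 take 10, i++
i=2 j=2: A[i]=28>B[j]=15 take 15, j++
i=2 j=3: A[i]=28>B[j]=21 take 21, j++

j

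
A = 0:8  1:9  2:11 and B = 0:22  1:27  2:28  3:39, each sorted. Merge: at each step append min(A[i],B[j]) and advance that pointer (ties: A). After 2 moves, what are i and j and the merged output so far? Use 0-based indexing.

i=0 j=0: A[i]=8<=B[j]=22 take 8, i++
i=1 j=0: A[i]=9<=B[j]=22 take 9, i++

i=2, j=0, merged so far=[8, 9]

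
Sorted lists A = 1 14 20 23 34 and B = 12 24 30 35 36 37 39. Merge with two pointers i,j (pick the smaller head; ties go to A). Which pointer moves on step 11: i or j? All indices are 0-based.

j

i=0 j=0: A[i]=1<=B[j]=12 take 1, i++
i=1 j=0: A[i]=14>B[j]=12 take 12, j++
i=1 j=1: A[i]=14<=B[j]=24 take 14, i++
i=2 j=1: A[i]=20<=B[j]=24 take 20, i++
i=3 j=1: A[i]=23<=B[j]=24 take 23, i++
i=4 j=1: A[i]=34>B[j]=24 take 24, j++
i=4 j=2: A[i]=34>B[j]=30 take 30, j++
i=4 j=3: A[i]=34<=B[j]=35 take 34, i++
i=5 j=3: A done, take B[j]=35, j++
i=5 j=4: A done, take B[j]=36, j++
i=5 j=5: A done, take B[j]=37, j++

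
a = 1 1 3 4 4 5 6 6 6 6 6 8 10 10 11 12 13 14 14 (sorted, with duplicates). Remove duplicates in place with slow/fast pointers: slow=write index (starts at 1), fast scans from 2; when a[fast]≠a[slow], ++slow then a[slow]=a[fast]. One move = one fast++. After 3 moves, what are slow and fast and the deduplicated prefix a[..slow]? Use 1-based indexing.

(s=1,f=2) a[fast]=1=a[slow] dup → fast++
(s=1,f=3) a[fast]=3≠a[slow]=1 write a[2]=3 → slow++,fast++
(s=2,f=4) a[fast]=4≠a[slow]=3 write a[3]=4 → slow++,fast++

slow=3, fast=5, prefix=[1, 3, 4]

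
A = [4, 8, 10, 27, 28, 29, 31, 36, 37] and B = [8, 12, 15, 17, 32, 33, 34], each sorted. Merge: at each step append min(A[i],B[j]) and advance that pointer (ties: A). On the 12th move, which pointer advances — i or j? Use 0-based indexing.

[i=0,j=0] A[i]=4<=B[j]=8 take 4 → i++
[i=1,j=0] A[i]=8<=B[j]=8 take 8 → i++
[i=2,j=0] A[i]=10>B[j]=8 take 8 → j++
[i=2,j=1] A[i]=10<=B[j]=12 take 10 → i++
[i=3,j=1] A[i]=27>B[j]=12 take 12 → j++
[i=3,j=2] A[i]=27>B[j]=15 take 15 → j++
[i=3,j=3] A[i]=27>B[j]=17 take 17 → j++
[i=3,j=4] A[i]=27<=B[j]=32 take 27 → i++
[i=4,j=4] A[i]=28<=B[j]=32 take 28 → i++
[i=5,j=4] A[i]=29<=B[j]=32 take 29 → i++
[i=6,j=4] A[i]=31<=B[j]=32 take 31 → i++
[i=7,j=4] A[i]=36>B[j]=32 take 32 → j++

j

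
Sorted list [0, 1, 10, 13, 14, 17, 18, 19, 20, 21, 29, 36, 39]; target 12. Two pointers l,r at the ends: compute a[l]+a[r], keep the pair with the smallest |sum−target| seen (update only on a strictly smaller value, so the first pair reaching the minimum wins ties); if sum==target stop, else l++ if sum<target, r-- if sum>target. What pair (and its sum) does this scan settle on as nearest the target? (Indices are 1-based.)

pair (0, 13) with sum 13 (|Δ|=1)

l=1 r=13: 0+39=39 d=27 *, r--
l=1 r=12: 0+36=36 d=24 *, r--
l=1 r=11: 0+29=29 d=17 *, r--
l=1 r=10: 0+21=21 d=9 *, r--
l=1 r=9: 0+20=20 d=8 *, r--
l=1 r=8: 0+19=19 d=7 *, r--
l=1 r=7: 0+18=18 d=6 *, r--
l=1 r=6: 0+17=17 d=5 *, r--
l=1 r=5: 0+14=14 d=2 *, r--
l=1 r=4: 0+13=13 d=1 *, r--
l=1 r=3: 0+10=10 d=2, l++
l=2 r=3: 1+10=11 d=1, l++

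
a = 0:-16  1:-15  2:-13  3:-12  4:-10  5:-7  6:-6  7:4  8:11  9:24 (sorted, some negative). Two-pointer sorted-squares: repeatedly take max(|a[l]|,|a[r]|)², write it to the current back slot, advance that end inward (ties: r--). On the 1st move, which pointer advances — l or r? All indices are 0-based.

l=0 r=9: |-16|<=|24| out[9]=576, r--

r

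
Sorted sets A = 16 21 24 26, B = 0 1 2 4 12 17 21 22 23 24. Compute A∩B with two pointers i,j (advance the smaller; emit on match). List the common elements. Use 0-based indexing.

[i=0,j=0] 16>0 → j++
[i=0,j=1] 16>1 → j++
[i=0,j=2] 16>2 → j++
[i=0,j=3] 16>4 → j++
[i=0,j=4] 16>12 → j++
[i=0,j=5] 16<17 → i++
[i=1,j=5] 21>17 → j++
[i=1,j=6] 21==21 emit → i++,j++
[i=2,j=7] 24>22 → j++
[i=2,j=8] 24>23 → j++
[i=2,j=9] 24==24 emit → i++,j++

intersection = [21, 24]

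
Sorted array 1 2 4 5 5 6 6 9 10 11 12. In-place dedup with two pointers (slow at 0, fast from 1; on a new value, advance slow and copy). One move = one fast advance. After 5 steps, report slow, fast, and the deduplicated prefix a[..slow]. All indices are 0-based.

(s=0,f=1) a[fast]=2≠a[slow]=1 write a[1]=2 → slow++,fast++
(s=1,f=2) a[fast]=4≠a[slow]=2 write a[2]=4 → slow++,fast++
(s=2,f=3) a[fast]=5≠a[slow]=4 write a[3]=5 → slow++,fast++
(s=3,f=4) a[fast]=5=a[slow] dup → fast++
(s=3,f=5) a[fast]=6≠a[slow]=5 write a[4]=6 → slow++,fast++

slow=4, fast=6, prefix=[1, 2, 4, 5, 6]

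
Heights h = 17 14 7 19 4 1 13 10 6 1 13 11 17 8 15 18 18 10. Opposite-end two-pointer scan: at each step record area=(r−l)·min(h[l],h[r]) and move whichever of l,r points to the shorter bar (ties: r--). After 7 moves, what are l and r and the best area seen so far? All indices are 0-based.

[0,17] min(17,10)*17=170 best=170 * → r--
[0,16] min(17,18)*16=272 best=272 * → l++
[1,16] min(14,18)*15=210 best=272 → l++
[2,16] min(7,18)*14=98 best=272 → l++
[3,16] min(19,18)*13=234 best=272 → r--
[3,15] min(19,18)*12=216 best=272 → r--
[3,14] min(19,15)*11=165 best=272 → r--

l=3, r=13, best area=272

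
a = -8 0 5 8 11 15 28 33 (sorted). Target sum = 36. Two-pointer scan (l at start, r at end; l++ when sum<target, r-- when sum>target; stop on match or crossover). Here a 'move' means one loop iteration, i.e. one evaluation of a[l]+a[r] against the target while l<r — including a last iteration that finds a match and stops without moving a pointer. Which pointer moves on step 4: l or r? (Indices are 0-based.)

l

[0,7] -8+33=25 <36 → l++
[1,7] 0+33=33 <36 → l++
[2,7] 5+33=38 >36 → r--
[2,6] 5+28=33 <36 → l++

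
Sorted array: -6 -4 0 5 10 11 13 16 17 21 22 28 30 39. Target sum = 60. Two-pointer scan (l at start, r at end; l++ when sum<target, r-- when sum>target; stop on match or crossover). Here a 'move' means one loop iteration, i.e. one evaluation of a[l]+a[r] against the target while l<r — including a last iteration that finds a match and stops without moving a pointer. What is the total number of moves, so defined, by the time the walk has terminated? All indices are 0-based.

10 moves

l=0 r=13: -6+39=33 <60, l++
l=1 r=13: -4+39=35 <60, l++
l=2 r=13: 0+39=39 <60, l++
l=3 r=13: 5+39=44 <60, l++
l=4 r=13: 10+39=49 <60, l++
l=5 r=13: 11+39=50 <60, l++
l=6 r=13: 13+39=52 <60, l++
l=7 r=13: 16+39=55 <60, l++
l=8 r=13: 17+39=56 <60, l++
l=9 r=13: 21+39=60, found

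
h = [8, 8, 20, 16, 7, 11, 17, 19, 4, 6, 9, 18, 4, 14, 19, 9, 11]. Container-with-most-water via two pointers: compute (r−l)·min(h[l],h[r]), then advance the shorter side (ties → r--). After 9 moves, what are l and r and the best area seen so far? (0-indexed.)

[0,16] min(8,11)*16=128 best=128 * → l++
[1,16] min(8,11)*15=120 best=128 → l++
[2,16] min(20,11)*14=154 best=154 * → r--
[2,15] min(20,9)*13=117 best=154 → r--
[2,14] min(20,19)*12=228 best=228 * → r--
[2,13] min(20,14)*11=154 best=228 → r--
[2,12] min(20,4)*10=40 best=228 → r--
[2,11] min(20,18)*9=162 best=228 → r--
[2,10] min(20,9)*8=72 best=228 → r--

l=2, r=9, best area=228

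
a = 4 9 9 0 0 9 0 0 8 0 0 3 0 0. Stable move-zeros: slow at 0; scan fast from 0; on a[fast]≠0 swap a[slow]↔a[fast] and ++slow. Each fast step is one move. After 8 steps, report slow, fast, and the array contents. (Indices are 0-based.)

slow=4, fast=8, a=[4, 9, 9, 9, 0, 0, 0, 0, 8, 0, 0, 3, 0, 0]

slow=0 fast=0: a[fast]=4≠0 swap→a[0]=4, slow++,fast++
slow=1 fast=1: a[fast]=9≠0 swap→a[1]=9, slow++,fast++
slow=2 fast=2: a[fast]=9≠0 swap→a[2]=9, slow++,fast++
slow=3 fast=3: a[fast]=0, fast++
slow=3 fast=4: a[fast]=0, fast++
slow=3 fast=5: a[fast]=9≠0 swap→a[3]=9, slow++,fast++
slow=4 fast=6: a[fast]=0, fast++
slow=4 fast=7: a[fast]=0, fast++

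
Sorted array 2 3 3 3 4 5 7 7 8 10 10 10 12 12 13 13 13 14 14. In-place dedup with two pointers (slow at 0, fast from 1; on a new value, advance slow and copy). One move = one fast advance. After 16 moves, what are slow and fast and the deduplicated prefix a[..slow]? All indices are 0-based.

slow=8, fast=17, prefix=[2, 3, 4, 5, 7, 8, 10, 12, 13]

slow=0 fast=1: a[fast]=3≠a[slow]=2 write a[1]=3, slow++,fast++
slow=1 fast=2: a[fast]=3=a[slow] dup, fast++
slow=1 fast=3: a[fast]=3=a[slow] dup, fast++
slow=1 fast=4: a[fast]=4≠a[slow]=3 write a[2]=4, slow++,fast++
slow=2 fast=5: a[fast]=5≠a[slow]=4 write a[3]=5, slow++,fast++
slow=3 fast=6: a[fast]=7≠a[slow]=5 write a[4]=7, slow++,fast++
slow=4 fast=7: a[fast]=7=a[slow] dup, fast++
slow=4 fast=8: a[fast]=8≠a[slow]=7 write a[5]=8, slow++,fast++
slow=5 fast=9: a[fast]=10≠a[slow]=8 write a[6]=10, slow++,fast++
slow=6 fast=10: a[fast]=10=a[slow] dup, fast++
slow=6 fast=11: a[fast]=10=a[slow] dup, fast++
slow=6 fast=12: a[fast]=12≠a[slow]=10 write a[7]=12, slow++,fast++
slow=7 fast=13: a[fast]=12=a[slow] dup, fast++
slow=7 fast=14: a[fast]=13≠a[slow]=12 write a[8]=13, slow++,fast++
slow=8 fast=15: a[fast]=13=a[slow] dup, fast++
slow=8 fast=16: a[fast]=13=a[slow] dup, fast++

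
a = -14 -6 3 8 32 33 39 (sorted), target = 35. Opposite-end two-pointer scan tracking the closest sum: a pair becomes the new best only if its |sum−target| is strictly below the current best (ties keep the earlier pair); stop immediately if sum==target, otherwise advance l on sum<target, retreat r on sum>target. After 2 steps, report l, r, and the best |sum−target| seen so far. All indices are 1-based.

l=1 r=7: -14+39=25 d=10 *, l++
l=2 r=7: -6+39=33 d=2 *, l++

l=3, r=7, best |Δ|=2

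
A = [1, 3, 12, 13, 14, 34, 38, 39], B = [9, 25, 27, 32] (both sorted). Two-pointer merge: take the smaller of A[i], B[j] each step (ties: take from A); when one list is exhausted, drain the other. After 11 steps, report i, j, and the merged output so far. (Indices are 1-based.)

i=8, j=5, merged so far=[1, 3, 9, 12, 13, 14, 25, 27, 32, 34, 38]

[i=1,j=1] A[i]=1<=B[j]=9 take 1 → i++
[i=2,j=1] A[i]=3<=B[j]=9 take 3 → i++
[i=3,j=1] A[i]=12>B[j]=9 take 9 → j++
[i=3,j=2] A[i]=12<=B[j]=25 take 12 → i++
[i=4,j=2] A[i]=13<=B[j]=25 take 13 → i++
[i=5,j=2] A[i]=14<=B[j]=25 take 14 → i++
[i=6,j=2] A[i]=34>B[j]=25 take 25 → j++
[i=6,j=3] A[i]=34>B[j]=27 take 27 → j++
[i=6,j=4] A[i]=34>B[j]=32 take 32 → j++
[i=6,j=5] B done, take A[i]=34 → i++
[i=7,j=5] B done, take A[i]=38 → i++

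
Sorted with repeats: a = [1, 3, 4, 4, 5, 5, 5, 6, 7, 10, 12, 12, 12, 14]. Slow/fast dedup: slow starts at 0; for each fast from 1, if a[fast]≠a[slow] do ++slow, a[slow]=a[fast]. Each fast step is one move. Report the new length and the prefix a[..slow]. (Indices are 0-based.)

(s=0,f=1) a[fast]=3≠a[slow]=1 write a[1]=3 → slow++,fast++
(s=1,f=2) a[fast]=4≠a[slow]=3 write a[2]=4 → slow++,fast++
(s=2,f=3) a[fast]=4=a[slow] dup → fast++
(s=2,f=4) a[fast]=5≠a[slow]=4 write a[3]=5 → slow++,fast++
(s=3,f=5) a[fast]=5=a[slow] dup → fast++
(s=3,f=6) a[fast]=5=a[slow] dup → fast++
(s=3,f=7) a[fast]=6≠a[slow]=5 write a[4]=6 → slow++,fast++
(s=4,f=8) a[fast]=7≠a[slow]=6 write a[5]=7 → slow++,fast++
(s=5,f=9) a[fast]=10≠a[slow]=7 write a[6]=10 → slow++,fast++
(s=6,f=10) a[fast]=12≠a[slow]=10 write a[7]=12 → slow++,fast++
(s=7,f=11) a[fast]=12=a[slow] dup → fast++
(s=7,f=12) a[fast]=12=a[slow] dup → fast++
(s=7,f=13) a[fast]=14≠a[slow]=12 write a[8]=14 → slow++,fast++

length 9; prefix = [1, 3, 4, 5, 6, 7, 10, 12, 14]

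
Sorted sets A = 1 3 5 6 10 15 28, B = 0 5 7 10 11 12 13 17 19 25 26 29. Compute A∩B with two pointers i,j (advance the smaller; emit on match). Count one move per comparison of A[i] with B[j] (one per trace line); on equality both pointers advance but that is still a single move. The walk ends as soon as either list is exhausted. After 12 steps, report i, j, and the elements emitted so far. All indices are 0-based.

i=6, j=8, emitted=[5, 10]

[i=0,j=0] 1>0 → j++
[i=0,j=1] 1<5 → i++
[i=1,j=1] 3<5 → i++
[i=2,j=1] 5==5 emit → i++,j++
[i=3,j=2] 6<7 → i++
[i=4,j=2] 10>7 → j++
[i=4,j=3] 10==10 emit → i++,j++
[i=5,j=4] 15>11 → j++
[i=5,j=5] 15>12 → j++
[i=5,j=6] 15>13 → j++
[i=5,j=7] 15<17 → i++
[i=6,j=7] 28>17 → j++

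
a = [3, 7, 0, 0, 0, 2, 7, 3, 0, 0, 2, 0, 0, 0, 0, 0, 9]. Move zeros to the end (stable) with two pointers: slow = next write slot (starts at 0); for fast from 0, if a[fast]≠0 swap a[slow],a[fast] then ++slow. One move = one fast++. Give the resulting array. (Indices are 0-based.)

[3, 7, 2, 7, 3, 2, 9, 0, 0, 0, 0, 0, 0, 0, 0, 0, 0]

(s=0,f=0) a[fast]=3≠0 swap→a[0]=3 → slow++,fast++
(s=1,f=1) a[fast]=7≠0 swap→a[1]=7 → slow++,fast++
(s=2,f=2) a[fast]=0 → fast++
(s=2,f=3) a[fast]=0 → fast++
(s=2,f=4) a[fast]=0 → fast++
(s=2,f=5) a[fast]=2≠0 swap→a[2]=2 → slow++,fast++
(s=3,f=6) a[fast]=7≠0 swap→a[3]=7 → slow++,fast++
(s=4,f=7) a[fast]=3≠0 swap→a[4]=3 → slow++,fast++
(s=5,f=8) a[fast]=0 → fast++
(s=5,f=9) a[fast]=0 → fast++
(s=5,f=10) a[fast]=2≠0 swap→a[5]=2 → slow++,fast++
(s=6,f=11) a[fast]=0 → fast++
(s=6,f=12) a[fast]=0 → fast++
(s=6,f=13) a[fast]=0 → fast++
(s=6,f=14) a[fast]=0 → fast++
(s=6,f=15) a[fast]=0 → fast++
(s=6,f=16) a[fast]=9≠0 swap→a[6]=9 → slow++,fast++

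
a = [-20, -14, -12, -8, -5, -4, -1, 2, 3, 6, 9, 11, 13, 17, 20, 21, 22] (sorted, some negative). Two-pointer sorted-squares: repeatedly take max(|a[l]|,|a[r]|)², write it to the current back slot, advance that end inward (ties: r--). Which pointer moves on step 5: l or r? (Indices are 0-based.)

r

[0,16] |-20|<=|22| out[16]=484 → r--
[0,15] |-20|<=|21| out[15]=441 → r--
[0,14] |-20|<=|20| out[14]=400 → r--
[0,13] |-20|>|17| out[13]=400 → l++
[1,13] |-14|<=|17| out[12]=289 → r--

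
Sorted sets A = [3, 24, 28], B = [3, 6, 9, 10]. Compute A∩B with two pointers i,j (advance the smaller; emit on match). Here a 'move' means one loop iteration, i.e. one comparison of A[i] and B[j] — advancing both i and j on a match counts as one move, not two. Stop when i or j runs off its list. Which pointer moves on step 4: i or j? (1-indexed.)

j

i=1 j=1: 3==3 emit, i++,j++
i=2 j=2: 24>6, j++
i=2 j=3: 24>9, j++
i=2 j=4: 24>10, j++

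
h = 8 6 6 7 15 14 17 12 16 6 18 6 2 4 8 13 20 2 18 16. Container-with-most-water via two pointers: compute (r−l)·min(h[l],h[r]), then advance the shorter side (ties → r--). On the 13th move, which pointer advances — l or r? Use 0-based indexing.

r

[0,19] min(8,16)*19=152 best=152 * → l++
[1,19] min(6,16)*18=108 best=152 → l++
[2,19] min(6,16)*17=102 best=152 → l++
[3,19] min(7,16)*16=112 best=152 → l++
[4,19] min(15,16)*15=225 best=225 * → l++
[5,19] min(14,16)*14=196 best=225 → l++
[6,19] min(17,16)*13=208 best=225 → r--
[6,18] min(17,18)*12=204 best=225 → l++
[7,18] min(12,18)*11=132 best=225 → l++
[8,18] min(16,18)*10=160 best=225 → l++
[9,18] min(6,18)*9=54 best=225 → l++
[10,18] min(18,18)*8=144 best=225 → r--
[10,17] min(18,2)*7=14 best=225 → r--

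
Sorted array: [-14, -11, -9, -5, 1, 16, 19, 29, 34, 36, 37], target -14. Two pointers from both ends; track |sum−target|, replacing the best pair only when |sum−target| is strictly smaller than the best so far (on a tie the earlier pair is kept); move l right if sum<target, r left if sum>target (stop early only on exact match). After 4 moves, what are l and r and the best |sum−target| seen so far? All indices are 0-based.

l=0, r=6, best |Δ|=29

l=0 r=10: -14+37=23 d=37 *, r--
l=0 r=9: -14+36=22 d=36 *, r--
l=0 r=8: -14+34=20 d=34 *, r--
l=0 r=7: -14+29=15 d=29 *, r--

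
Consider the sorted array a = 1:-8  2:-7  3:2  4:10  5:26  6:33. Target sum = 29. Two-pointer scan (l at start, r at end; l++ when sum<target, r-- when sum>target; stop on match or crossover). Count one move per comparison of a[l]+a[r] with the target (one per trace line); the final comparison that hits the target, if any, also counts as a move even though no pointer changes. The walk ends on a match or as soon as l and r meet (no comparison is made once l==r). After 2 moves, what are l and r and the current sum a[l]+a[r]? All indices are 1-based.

l=3, r=6, sum=35

l=1 r=6: -8+33=25 <29, l++
l=2 r=6: -7+33=26 <29, l++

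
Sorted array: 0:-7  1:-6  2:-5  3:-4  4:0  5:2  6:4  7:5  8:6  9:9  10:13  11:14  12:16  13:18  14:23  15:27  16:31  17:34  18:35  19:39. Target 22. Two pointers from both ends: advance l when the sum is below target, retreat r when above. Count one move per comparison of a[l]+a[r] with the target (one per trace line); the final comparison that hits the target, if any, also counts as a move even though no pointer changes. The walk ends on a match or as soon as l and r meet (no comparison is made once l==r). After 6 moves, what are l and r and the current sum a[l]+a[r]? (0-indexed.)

l=0 r=19: -7+39=32 >22, r--
l=0 r=18: -7+35=28 >22, r--
l=0 r=17: -7+34=27 >22, r--
l=0 r=16: -7+31=24 >22, r--
l=0 r=15: -7+27=20 <22, l++
l=1 r=15: -6+27=21 <22, l++

l=2, r=15, sum=22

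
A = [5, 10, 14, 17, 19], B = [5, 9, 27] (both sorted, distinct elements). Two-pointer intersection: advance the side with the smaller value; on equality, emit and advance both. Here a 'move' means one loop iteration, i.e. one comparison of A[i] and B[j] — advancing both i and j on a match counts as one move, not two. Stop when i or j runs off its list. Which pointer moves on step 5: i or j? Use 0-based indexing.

[i=0,j=0] 5==5 emit → i++,j++
[i=1,j=1] 10>9 → j++
[i=1,j=2] 10<27 → i++
[i=2,j=2] 14<27 → i++
[i=3,j=2] 17<27 → i++

i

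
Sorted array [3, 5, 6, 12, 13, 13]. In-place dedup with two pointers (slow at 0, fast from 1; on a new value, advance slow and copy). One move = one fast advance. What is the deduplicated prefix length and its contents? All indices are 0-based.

length 5; prefix = [3, 5, 6, 12, 13]

(s=0,f=1) a[fast]=5≠a[slow]=3 write a[1]=5 → slow++,fast++
(s=1,f=2) a[fast]=6≠a[slow]=5 write a[2]=6 → slow++,fast++
(s=2,f=3) a[fast]=12≠a[slow]=6 write a[3]=12 → slow++,fast++
(s=3,f=4) a[fast]=13≠a[slow]=12 write a[4]=13 → slow++,fast++
(s=4,f=5) a[fast]=13=a[slow] dup → fast++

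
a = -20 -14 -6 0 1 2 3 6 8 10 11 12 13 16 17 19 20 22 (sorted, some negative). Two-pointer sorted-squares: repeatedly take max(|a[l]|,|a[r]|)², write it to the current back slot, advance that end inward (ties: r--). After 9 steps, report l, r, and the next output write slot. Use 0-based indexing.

l=0 r=17: |-20|<=|22| out[17]=484, r--
l=0 r=16: |-20|<=|20| out[16]=400, r--
l=0 r=15: |-20|>|19| out[15]=400, l++
l=1 r=15: |-14|<=|19| out[14]=361, r--
l=1 r=14: |-14|<=|17| out[13]=289, r--
l=1 r=13: |-14|<=|16| out[12]=256, r--
l=1 r=12: |-14|>|13| out[11]=196, l++
l=2 r=12: |-6|<=|13| out[10]=169, r--
l=2 r=11: |-6|<=|12| out[9]=144, r--

l=2, r=10, next write slot=8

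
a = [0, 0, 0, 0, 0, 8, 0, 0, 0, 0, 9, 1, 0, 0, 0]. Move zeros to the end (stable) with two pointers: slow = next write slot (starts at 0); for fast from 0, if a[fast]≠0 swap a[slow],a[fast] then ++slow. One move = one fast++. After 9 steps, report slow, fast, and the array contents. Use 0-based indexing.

slow=1, fast=9, a=[8, 0, 0, 0, 0, 0, 0, 0, 0, 0, 9, 1, 0, 0, 0]

(s=0,f=0) a[fast]=0 → fast++
(s=0,f=1) a[fast]=0 → fast++
(s=0,f=2) a[fast]=0 → fast++
(s=0,f=3) a[fast]=0 → fast++
(s=0,f=4) a[fast]=0 → fast++
(s=0,f=5) a[fast]=8≠0 swap→a[0]=8 → slow++,fast++
(s=1,f=6) a[fast]=0 → fast++
(s=1,f=7) a[fast]=0 → fast++
(s=1,f=8) a[fast]=0 → fast++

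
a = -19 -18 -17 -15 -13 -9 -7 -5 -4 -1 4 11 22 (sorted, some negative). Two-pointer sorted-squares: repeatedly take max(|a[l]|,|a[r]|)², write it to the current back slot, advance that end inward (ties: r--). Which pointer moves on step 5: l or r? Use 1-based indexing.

[1,13] |-19|<=|22| out[13]=484 → r--
[1,12] |-19|>|11| out[12]=361 → l++
[2,12] |-18|>|11| out[11]=324 → l++
[3,12] |-17|>|11| out[10]=289 → l++
[4,12] |-15|>|11| out[9]=225 → l++

l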